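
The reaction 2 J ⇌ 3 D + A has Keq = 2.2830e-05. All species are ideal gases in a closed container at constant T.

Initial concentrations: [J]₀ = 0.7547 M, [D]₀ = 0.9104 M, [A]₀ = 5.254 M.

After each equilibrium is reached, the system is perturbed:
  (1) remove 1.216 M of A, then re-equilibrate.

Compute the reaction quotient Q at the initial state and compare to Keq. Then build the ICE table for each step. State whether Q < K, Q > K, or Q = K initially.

Q₀ = 6.96; Q > K (proceeds reverse)

Q₀ = 6.96 vs Keq = 2.2830e-05 ⇒ Q>K, reverse
Step 1:
                    J           D           A
  init         0.7547      0.9104       5.254
  Δ            0.5934     -0.8901     -0.2967
  eq            1.348      0.0203       4.957
  solve Keq expr → x = -0.2967; check Q = 2.2830e-05
Then remove 1.216 M of A.
Step 2:
                    J           D           A
  init          1.348      0.0203       3.741
  Δ         -0.001321    0.001981  6.6032e-04
  eq            1.347     0.02228       3.742
  solve Keq expr → x = 6.6032e-04; check Q = 2.2830e-05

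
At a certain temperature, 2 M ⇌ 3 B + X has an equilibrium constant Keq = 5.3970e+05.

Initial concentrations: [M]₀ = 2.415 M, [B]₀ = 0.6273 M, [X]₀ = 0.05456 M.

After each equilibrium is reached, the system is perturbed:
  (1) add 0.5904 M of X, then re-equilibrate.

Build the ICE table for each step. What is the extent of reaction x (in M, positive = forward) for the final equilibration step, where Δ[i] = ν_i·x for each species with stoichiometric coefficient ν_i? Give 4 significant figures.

Q₀ = 0.002309 vs Keq = 5.3970e+05 ⇒ Q<K, forward
Step 1:
                    M           B           X
  init          2.415      0.6273     0.05456
  Δ            -2.402       3.603       1.201
  eq          0.01327        4.23       1.255
  solve Keq expr → x = 1.201; check Q = 5.3970e+05
Then add 0.5904 M of X.
Step 2:
                    M           B           X
  init        0.01327        4.23       1.846
  Δ           0.00279   -0.004185   -0.001395
  eq          0.01606       4.226       1.844
  solve Keq expr → x = -0.001395; check Q = 5.3970e+05

x = -0.001395 M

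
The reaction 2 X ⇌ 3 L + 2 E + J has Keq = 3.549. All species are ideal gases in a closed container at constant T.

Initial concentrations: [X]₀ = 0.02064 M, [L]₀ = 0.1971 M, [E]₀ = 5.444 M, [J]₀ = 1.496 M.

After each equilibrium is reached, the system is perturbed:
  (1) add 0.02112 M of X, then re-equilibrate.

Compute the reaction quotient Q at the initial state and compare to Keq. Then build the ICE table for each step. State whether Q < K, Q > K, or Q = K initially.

Q₀ = 796.9 vs Keq = 3.549 ⇒ Q>K, reverse
Step 1:
                    X           L           E           J
  Initial     0.02064      0.1971       5.444       1.496
  Change       0.0717     -0.1076     -0.0717    -0.03585
  Equil       0.09234     0.08955       5.372        1.46
  solve Keq expr → x = -0.03585; check Q = 3.549
Then add 0.02112 M of X.
Step 2:
                    X           L           E           J
  Initial      0.1135     0.08955       5.372        1.46
  Change     -0.00618     0.00927     0.00618     0.00309
  Equil        0.1073     0.09882       5.378       1.463
  solve Keq expr → x = 0.00309; check Q = 3.549

Q₀ = 796.9; Q > K (proceeds reverse)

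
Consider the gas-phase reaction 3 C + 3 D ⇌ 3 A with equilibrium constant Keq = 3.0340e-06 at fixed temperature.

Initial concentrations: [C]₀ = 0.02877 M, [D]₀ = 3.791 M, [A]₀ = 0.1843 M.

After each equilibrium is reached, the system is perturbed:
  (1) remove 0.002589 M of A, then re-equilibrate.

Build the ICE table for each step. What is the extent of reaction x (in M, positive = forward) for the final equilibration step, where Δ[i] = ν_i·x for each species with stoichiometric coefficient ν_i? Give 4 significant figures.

Q₀ = 4.825 vs Keq = 3.0340e-06 ⇒ Q>K, reverse
Step 1:
                    C           D           A
  I           0.02877       3.791      0.1843
  C            0.1727      0.1727     -0.1727
  E            0.2015       3.964     0.01156
  solve Keq expr → x = -0.05758; check Q = 3.0340e-06
Then remove 0.002589 M of A.
Step 2:
                    C           D           A
  I            0.2015       3.964    0.008974
  C         -0.002442   -0.002442    0.002442
  E            0.1991       3.961     0.01142
  solve Keq expr → x = 8.1395e-04; check Q = 3.0340e-06

x = 8.1395e-04 M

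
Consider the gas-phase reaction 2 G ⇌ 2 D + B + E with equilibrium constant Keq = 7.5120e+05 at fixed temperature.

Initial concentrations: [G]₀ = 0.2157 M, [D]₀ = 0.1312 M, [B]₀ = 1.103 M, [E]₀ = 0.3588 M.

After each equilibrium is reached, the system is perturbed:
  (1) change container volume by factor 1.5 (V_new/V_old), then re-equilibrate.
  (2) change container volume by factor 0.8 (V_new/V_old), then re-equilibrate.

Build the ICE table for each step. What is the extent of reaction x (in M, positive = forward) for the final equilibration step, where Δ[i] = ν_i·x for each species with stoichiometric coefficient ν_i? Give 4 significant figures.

x = -2.0859e-05 M

Q₀ = 0.1464 vs Keq = 7.5120e+05 ⇒ Q<K, forward
Step 1:
                   G          D          B          E
  Initial     0.2157     0.1312      1.103     0.3588
  Change     -0.2154     0.2154     0.1077     0.1077
  Equil   3.0053e-04     0.3466      1.211     0.4665
  solve Keq expr → x = 0.1077; check Q = 7.5120e+05
Then change container volume by factor 1.5 (V_new/V_old).
Step 2:
                   G          D          B          E
  Initial 2.0036e-04     0.2311     0.8071      0.311
  Change  -6.6737e-05 6.6737e-05 3.3368e-05 3.3368e-05
  Equil   1.3362e-04     0.2311     0.8072      0.311
  solve Keq expr → x = 3.3368e-05; check Q = 7.5120e+05
Then change container volume by factor 0.8 (V_new/V_old).
Step 3:
                   G          D          B          E
  Initial 1.6702e-04     0.2889      1.009     0.3888
  Change  4.1718e-05 -4.1718e-05 -2.0859e-05 -2.0859e-05
  Equil   2.0874e-04     0.2889      1.009     0.3888
  solve Keq expr → x = -2.0859e-05; check Q = 7.5120e+05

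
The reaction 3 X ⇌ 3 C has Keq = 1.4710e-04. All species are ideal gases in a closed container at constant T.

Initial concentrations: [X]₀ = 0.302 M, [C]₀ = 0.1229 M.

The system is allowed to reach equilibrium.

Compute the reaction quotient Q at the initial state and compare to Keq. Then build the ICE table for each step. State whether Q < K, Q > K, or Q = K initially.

Q₀ = 0.0674 vs Keq = 1.4710e-04 ⇒ Q>K, reverse
Step 1:
                  X         C
  Initial     0.302    0.1229
  Change     0.1016   -0.1016
  Equil      0.4036   0.02131
  solve Keq expr → x = -0.03386; check Q = 1.4710e-04

Q₀ = 0.0674; Q > K (proceeds reverse)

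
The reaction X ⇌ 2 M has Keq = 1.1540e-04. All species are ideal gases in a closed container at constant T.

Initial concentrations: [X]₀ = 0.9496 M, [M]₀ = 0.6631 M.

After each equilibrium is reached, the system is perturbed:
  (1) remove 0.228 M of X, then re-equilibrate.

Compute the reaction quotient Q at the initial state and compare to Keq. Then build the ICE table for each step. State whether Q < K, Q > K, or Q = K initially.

Q₀ = 0.463; Q > K (proceeds reverse)

Q₀ = 0.463 vs Keq = 1.1540e-04 ⇒ Q>K, reverse
Step 1:
                  X         M
  Initial    0.9496    0.6631
  Change     0.3255    -0.651
  Equil       1.275   0.01213
  solve Keq expr → x = -0.3255; check Q = 1.1540e-04
Then remove 0.228 M of X.
Step 2:
                  X         M
  Initial     1.047   0.01213
  Change  5.6746e-04 -0.001135
  Equil       1.048     0.011
  solve Keq expr → x = -5.6746e-04; check Q = 1.1540e-04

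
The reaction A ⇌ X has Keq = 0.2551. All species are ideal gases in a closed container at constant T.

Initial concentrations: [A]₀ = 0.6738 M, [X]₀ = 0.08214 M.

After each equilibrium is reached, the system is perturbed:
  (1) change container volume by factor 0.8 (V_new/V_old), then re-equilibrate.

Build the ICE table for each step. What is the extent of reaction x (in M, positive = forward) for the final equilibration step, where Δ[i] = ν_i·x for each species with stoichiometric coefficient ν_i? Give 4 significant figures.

Q₀ = 0.1219 vs Keq = 0.2551 ⇒ Q<K, forward
Step 1:
                    A           X
  I            0.6738     0.08214
  C          -0.07151     0.07151
  E            0.6023      0.1536
  solve Keq expr → x = 0.07151; check Q = 0.2551
Then change container volume by factor 0.8 (V_new/V_old).
Step 2:
                    A           X
  I            0.7529      0.1921
  C                 0           0
  E            0.7529      0.1921
  solve Keq expr → x = 0; check Q = 0.2551

x = 0 M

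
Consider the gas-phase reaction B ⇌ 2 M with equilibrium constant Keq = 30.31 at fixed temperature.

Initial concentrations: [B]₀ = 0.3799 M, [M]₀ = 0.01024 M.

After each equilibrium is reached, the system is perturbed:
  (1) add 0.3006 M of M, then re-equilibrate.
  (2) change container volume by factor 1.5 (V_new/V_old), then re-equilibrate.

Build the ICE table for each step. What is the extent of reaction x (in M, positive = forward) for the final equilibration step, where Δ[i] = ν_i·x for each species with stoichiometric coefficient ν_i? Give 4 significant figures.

x = 0.006786 M

Q₀ = 2.7601e-04 vs Keq = 30.31 ⇒ Q<K, forward
Step 1:
                   B          M
  I           0.3799    0.01024
  C          -0.3621     0.7242
  E           0.0178     0.7344
  solve Keq expr → x = 0.3621; check Q = 30.31
Then add 0.3006 M of M.
Step 2:
                   B          M
  I           0.0178      1.035
  C          0.01547   -0.03094
  E          0.03326      1.004
  solve Keq expr → x = -0.01547; check Q = 30.31
Then change container volume by factor 1.5 (V_new/V_old).
Step 3:
                   B          M
  I          0.02218     0.6694
  C        -0.006786    0.01357
  E          0.01539      0.683
  solve Keq expr → x = 0.006786; check Q = 30.31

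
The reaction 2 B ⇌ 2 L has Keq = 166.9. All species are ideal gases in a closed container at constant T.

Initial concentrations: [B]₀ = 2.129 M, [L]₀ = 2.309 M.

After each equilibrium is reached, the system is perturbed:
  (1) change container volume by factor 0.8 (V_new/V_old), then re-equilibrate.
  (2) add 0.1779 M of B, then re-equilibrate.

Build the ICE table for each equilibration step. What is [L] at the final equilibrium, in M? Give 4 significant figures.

Q₀ = 1.176 vs Keq = 166.9 ⇒ Q<K, forward
Step 1:
                    B           L
  init          2.129       2.309
  Δ             -1.81        1.81
  eq           0.3188       4.119
  solve Keq expr → x = 0.9051; check Q = 166.9
Then change container volume by factor 0.8 (V_new/V_old).
Step 2:
                    B           L
  init         0.3986       5.149
  Δ                 0           0
  eq           0.3986       5.149
  solve Keq expr → x = 0; check Q = 166.9
Then add 0.1779 M of B.
Step 3:
                    B           L
  init         0.5765       5.149
  Δ           -0.1651      0.1651
  eq           0.4113       5.314
  solve Keq expr → x = 0.08256; check Q = 166.9

[L]_eq = 5.314 M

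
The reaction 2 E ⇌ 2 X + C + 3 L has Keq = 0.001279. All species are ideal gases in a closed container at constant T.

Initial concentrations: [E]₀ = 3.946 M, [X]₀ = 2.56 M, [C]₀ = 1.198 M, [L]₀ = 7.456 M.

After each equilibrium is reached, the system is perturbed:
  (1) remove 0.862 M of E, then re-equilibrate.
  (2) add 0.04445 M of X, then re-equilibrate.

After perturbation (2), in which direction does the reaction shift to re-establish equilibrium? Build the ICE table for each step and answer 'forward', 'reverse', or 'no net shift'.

Q₀ = 209 vs Keq = 0.001279 ⇒ Q>K, reverse
Step 1:
                    E           X           C           L
  init          3.946        2.56       1.198       7.456
  Δ             2.356      -2.356      -1.178      -3.534
  eq            6.302      0.2043     0.02016       3.922
  solve Keq expr → x = -1.178; check Q = 0.001279
Then remove 0.862 M of E.
Step 2:
                    E           X           C           L
  init           5.44      0.2043     0.02016       3.922
  Δ          0.007552   -0.007552   -0.003776    -0.01133
  eq            5.447      0.1968     0.01638       3.911
  solve Keq expr → x = -0.003776; check Q = 0.001279
Then add 0.04445 M of X.
Step 3:
                    E           X           C           L
  init          5.447      0.2412     0.01638       3.911
  Δ          0.008933   -0.008933   -0.004466     -0.0134
  eq            5.456      0.2323     0.01192       3.898
  solve Keq expr → x = -0.004466; check Q = 0.001279

Direction: reverse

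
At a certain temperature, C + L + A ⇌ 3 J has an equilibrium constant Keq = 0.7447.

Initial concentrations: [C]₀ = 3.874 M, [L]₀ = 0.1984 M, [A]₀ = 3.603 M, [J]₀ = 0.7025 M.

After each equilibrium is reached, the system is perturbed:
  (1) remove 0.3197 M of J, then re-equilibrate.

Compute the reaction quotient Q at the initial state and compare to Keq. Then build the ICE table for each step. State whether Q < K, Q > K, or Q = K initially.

Q₀ = 0.1252 vs Keq = 0.7447 ⇒ Q<K, forward
Step 1:
                  C         L         A         J
  Initial     3.874    0.1984     3.603    0.7025
  Change     -0.098    -0.098    -0.098     0.294
  Equil       3.776    0.1004     3.505    0.9965
  solve Keq expr → x = 0.098; check Q = 0.7447
Then remove 0.3197 M of J.
Step 2:
                  C         L         A         J
  Initial     3.776    0.1004     3.505    0.6768
  Change   -0.04485  -0.04485  -0.04485    0.1345
  Equil       3.731   0.05555      3.46    0.8113
  solve Keq expr → x = 0.04485; check Q = 0.7447

Q₀ = 0.1252; Q < K (proceeds forward)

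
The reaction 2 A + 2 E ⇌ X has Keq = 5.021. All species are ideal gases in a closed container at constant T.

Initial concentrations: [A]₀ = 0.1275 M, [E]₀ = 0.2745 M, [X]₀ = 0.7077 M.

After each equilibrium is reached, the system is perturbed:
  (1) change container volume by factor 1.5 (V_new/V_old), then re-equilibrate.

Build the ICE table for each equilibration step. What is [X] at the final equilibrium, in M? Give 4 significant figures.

Q₀ = 577.8 vs Keq = 5.021 ⇒ Q>K, reverse
Step 1:
                  A         E         X
  I          0.1275    0.2745    0.7077
  C          0.3715    0.3715   -0.1858
  E           0.499     0.646    0.5219
  solve Keq expr → x = -0.1858; check Q = 5.021
Then change container volume by factor 1.5 (V_new/V_old).
Step 2:
                  A         E         X
  I          0.3327    0.4307     0.348
  C          0.1118    0.1118  -0.05591
  E          0.4445    0.5425     0.292
  solve Keq expr → x = -0.05591; check Q = 5.021

[X]_eq = 0.292 M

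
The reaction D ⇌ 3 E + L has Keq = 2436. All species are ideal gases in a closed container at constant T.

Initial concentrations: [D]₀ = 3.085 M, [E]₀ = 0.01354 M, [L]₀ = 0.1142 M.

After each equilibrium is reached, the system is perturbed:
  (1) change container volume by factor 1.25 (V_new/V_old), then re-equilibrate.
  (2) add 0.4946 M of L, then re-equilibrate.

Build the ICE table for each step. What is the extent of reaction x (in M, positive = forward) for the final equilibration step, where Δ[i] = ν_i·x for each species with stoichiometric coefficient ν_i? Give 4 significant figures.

x = -0.03764 M

Q₀ = 9.1890e-08 vs Keq = 2436 ⇒ Q<K, forward
Step 1:
                  D         E         L
  Initial     3.085   0.01354    0.1142
  Change     -2.574     7.722     2.574
  Equil      0.5109     7.736     2.688
  solve Keq expr → x = 2.574; check Q = 2436
Then change container volume by factor 1.25 (V_new/V_old).
Step 2:
                  D         E         L
  Initial    0.4087     6.189     2.151
  Change    -0.1382    0.4146    0.1382
  Equil      0.2705     6.603     2.289
  solve Keq expr → x = 0.1382; check Q = 2436
Then add 0.4946 M of L.
Step 3:
                  D         E         L
  Initial    0.2705     6.603     2.783
  Change    0.03764   -0.1129  -0.03764
  Equil      0.3082      6.49     2.746
  solve Keq expr → x = -0.03764; check Q = 2436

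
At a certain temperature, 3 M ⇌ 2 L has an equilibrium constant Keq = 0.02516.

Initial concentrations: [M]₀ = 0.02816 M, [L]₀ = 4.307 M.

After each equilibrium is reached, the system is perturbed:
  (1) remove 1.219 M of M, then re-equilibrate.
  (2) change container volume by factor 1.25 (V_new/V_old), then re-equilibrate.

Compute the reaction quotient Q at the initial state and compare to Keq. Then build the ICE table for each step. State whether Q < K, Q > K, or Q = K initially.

Q₀ = 8.3071e+05 vs Keq = 0.02516 ⇒ Q>K, reverse
Step 1:
                   M          L
  Initial    0.02816      4.307
  Change        4.31     -2.874
  Equil        4.339      1.433
  solve Keq expr → x = -1.437; check Q = 0.02516
Then remove 1.219 M of M.
Step 2:
                   M          L
  Initial       3.12      1.433
  Change       0.507     -0.338
  Equil        3.627      1.095
  solve Keq expr → x = -0.169; check Q = 0.02516
Then change container volume by factor 1.25 (V_new/V_old).
Step 3:
                   M          L
  Initial      2.901     0.8763
  Change     0.08607   -0.05738
  Equil        2.987      0.819
  solve Keq expr → x = -0.02869; check Q = 0.02516

Q₀ = 8.3071e+05; Q > K (proceeds reverse)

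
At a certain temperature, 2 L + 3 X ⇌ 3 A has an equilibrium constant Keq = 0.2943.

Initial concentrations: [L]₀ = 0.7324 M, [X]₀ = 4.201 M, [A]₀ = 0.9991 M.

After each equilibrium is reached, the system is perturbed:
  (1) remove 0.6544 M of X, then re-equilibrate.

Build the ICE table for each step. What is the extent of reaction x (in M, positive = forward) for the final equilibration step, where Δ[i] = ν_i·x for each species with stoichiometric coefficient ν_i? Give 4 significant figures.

Q₀ = 0.02508 vs Keq = 0.2943 ⇒ Q<K, forward
Step 1:
                   L          X          A
  Initial     0.7324      4.201     0.9991
  Change     -0.2948    -0.4421     0.4421
  Equil       0.4376      3.759      1.441
  solve Keq expr → x = 0.1474; check Q = 0.2943
Then remove 0.6544 M of X.
Step 2:
                   L          X          A
  Initial     0.4376      3.104      1.441
  Change     0.06431    0.09646   -0.09646
  Equil        0.502      3.201      1.345
  solve Keq expr → x = -0.03215; check Q = 0.2943

x = -0.03215 M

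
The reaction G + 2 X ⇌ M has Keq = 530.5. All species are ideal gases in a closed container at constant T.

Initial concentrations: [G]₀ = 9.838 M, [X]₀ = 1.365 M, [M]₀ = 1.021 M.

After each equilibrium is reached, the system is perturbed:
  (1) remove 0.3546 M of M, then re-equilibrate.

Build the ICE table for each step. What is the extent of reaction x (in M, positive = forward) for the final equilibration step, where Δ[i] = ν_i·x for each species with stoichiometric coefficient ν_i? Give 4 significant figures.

x = 0.00103 M

Q₀ = 0.0557 vs Keq = 530.5 ⇒ Q<K, forward
Step 1:
                  G         X         M
  init        9.838     1.365     1.021
  Δ         -0.6732    -1.346    0.6732
  eq          9.165   0.01867     1.694
  solve Keq expr → x = 0.6732; check Q = 530.5
Then remove 0.3546 M of M.
Step 2:
                  G         X         M
  init        9.165   0.01867      1.34
  Δ        -0.00103 -0.002061   0.00103
  eq          9.164   0.01661     1.341
  solve Keq expr → x = 0.00103; check Q = 530.5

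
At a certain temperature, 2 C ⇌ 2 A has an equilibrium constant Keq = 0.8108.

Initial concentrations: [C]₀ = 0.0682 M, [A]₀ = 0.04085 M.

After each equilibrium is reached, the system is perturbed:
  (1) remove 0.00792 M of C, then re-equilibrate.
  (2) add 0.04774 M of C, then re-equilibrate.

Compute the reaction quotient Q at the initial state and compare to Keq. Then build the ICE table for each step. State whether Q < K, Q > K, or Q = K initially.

Q₀ = 0.3588 vs Keq = 0.8108 ⇒ Q<K, forward
Step 1:
                    C           A
  I            0.0682     0.04085
  C          -0.01082     0.01082
  E           0.05738     0.05167
  solve Keq expr → x = 0.005409; check Q = 0.8108
Then remove 0.00792 M of C.
Step 2:
                    C           A
  I           0.04946     0.05167
  C          0.003753   -0.003753
  E           0.05321     0.04792
  solve Keq expr → x = -0.001876; check Q = 0.8108
Then add 0.04774 M of C.
Step 3:
                    C           A
  I             0.101     0.04792
  C          -0.02262     0.02262
  E           0.07833     0.07054
  solve Keq expr → x = 0.01131; check Q = 0.8108

Q₀ = 0.3588; Q < K (proceeds forward)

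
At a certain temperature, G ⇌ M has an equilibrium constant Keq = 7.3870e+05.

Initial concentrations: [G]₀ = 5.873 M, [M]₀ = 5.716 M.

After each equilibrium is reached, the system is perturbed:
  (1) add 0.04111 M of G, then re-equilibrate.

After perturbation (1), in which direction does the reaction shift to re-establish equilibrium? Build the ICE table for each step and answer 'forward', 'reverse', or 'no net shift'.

Q₀ = 0.9733 vs Keq = 7.3870e+05 ⇒ Q<K, forward
Step 1:
                   G          M
  init         5.873      5.716
  Δ           -5.873      5.873
  eq      1.5688e-05      11.59
  solve Keq expr → x = 5.873; check Q = 7.3870e+05
Then add 0.04111 M of G.
Step 2:
                   G          M
  init       0.04113      11.59
  Δ         -0.04111    0.04111
  eq      1.5744e-05      11.63
  solve Keq expr → x = 0.04111; check Q = 7.3870e+05

Direction: forward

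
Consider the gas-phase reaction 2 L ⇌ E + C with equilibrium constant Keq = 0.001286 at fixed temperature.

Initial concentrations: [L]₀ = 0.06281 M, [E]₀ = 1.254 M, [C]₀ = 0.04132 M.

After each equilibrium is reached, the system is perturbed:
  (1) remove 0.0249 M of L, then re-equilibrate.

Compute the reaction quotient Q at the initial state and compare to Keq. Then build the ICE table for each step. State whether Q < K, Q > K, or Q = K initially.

Q₀ = 13.13 vs Keq = 0.001286 ⇒ Q>K, reverse
Step 1:
                    L           E           C
  I           0.06281       1.254     0.04132
  C            0.0826     -0.0413     -0.0413
  E            0.1454       1.213  2.2421e-05
  solve Keq expr → x = -0.0413; check Q = 0.001286
Then remove 0.0249 M of L.
Step 2:
                    L           E           C
  I            0.1205       1.213  2.2421e-05
  C        1.4035e-05 -7.0177e-06 -7.0177e-06
  E            0.1205       1.213  1.5403e-05
  solve Keq expr → x = -7.0177e-06; check Q = 0.001286

Q₀ = 13.13; Q > K (proceeds reverse)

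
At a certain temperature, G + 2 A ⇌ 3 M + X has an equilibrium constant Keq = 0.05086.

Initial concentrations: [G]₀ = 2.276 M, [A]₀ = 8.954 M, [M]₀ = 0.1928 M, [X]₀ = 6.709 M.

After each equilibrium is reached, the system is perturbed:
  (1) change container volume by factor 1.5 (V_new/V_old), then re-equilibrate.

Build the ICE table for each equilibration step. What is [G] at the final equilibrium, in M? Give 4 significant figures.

[G]_eq = 1.307 M

Q₀ = 2.6350e-04 vs Keq = 0.05086 ⇒ Q<K, forward
Step 1:
                   G          A          M          X
  I            2.276      8.954     0.1928      6.709
  C          -0.2726    -0.5452     0.8177     0.2726
  E            2.003      8.409      1.011      6.982
  solve Keq expr → x = 0.2726; check Q = 0.05086
Then change container volume by factor 1.5 (V_new/V_old).
Step 2:
                   G          A          M          X
  I            1.336      5.606     0.6737      4.654
  C         -0.02842   -0.05684    0.08526    0.02842
  E            1.307      5.549      0.759      4.683
  solve Keq expr → x = 0.02842; check Q = 0.05086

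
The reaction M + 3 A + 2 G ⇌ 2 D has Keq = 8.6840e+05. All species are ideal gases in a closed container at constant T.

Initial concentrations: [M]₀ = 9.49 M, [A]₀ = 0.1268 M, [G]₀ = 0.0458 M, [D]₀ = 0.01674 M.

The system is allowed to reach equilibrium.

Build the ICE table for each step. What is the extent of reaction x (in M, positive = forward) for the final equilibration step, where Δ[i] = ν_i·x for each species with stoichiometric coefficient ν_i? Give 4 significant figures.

x = 0.02218 M

Q₀ = 6.905 vs Keq = 8.6840e+05 ⇒ Q<K, forward
Step 1:
                   M          A          G          D
  Initial       9.49     0.1268     0.0458    0.01674
  Change    -0.02218   -0.06654   -0.04436    0.04436
  Equil        9.468    0.06026    0.00144     0.0611
  solve Keq expr → x = 0.02218; check Q = 8.6840e+05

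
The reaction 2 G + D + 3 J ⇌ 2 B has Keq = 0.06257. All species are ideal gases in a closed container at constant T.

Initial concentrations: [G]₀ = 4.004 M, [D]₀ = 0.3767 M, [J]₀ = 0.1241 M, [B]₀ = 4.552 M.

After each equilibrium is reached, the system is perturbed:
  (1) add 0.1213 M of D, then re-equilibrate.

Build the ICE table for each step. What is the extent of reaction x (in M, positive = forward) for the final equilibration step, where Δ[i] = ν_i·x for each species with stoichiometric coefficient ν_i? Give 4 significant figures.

Q₀ = 1795 vs Keq = 0.06257 ⇒ Q>K, reverse
Step 1:
                   G          D          J          B
  I            4.004     0.3767     0.1241      4.552
  C            1.187     0.5937      1.781     -1.187
  E            5.191     0.9704      1.905      3.365
  solve Keq expr → x = -0.5937; check Q = 0.06257
Then add 0.1213 M of D.
Step 2:
                   G          D          J          B
  I            5.191      1.092      1.905      3.365
  C         -0.03075   -0.01537   -0.04612    0.03075
  E            5.161      1.076      1.859      3.395
  solve Keq expr → x = 0.01537; check Q = 0.06257

x = 0.01537 M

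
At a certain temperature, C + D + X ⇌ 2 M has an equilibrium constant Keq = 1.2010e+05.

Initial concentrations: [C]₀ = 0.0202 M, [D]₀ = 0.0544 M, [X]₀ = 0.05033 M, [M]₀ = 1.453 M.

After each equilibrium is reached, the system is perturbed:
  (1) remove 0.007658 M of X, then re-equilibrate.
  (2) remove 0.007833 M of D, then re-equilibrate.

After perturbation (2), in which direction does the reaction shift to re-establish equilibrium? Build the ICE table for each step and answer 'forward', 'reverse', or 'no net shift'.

Q₀ = 3.8173e+04 vs Keq = 1.2010e+05 ⇒ Q<K, forward
Step 1:
                   C          D          X          M
  I           0.0202     0.0544    0.05033      1.453
  C         -0.01007   -0.01007   -0.01007    0.02015
  E          0.01013    0.04433    0.04026      1.473
  solve Keq expr → x = 0.01007; check Q = 1.2010e+05
Then remove 0.007658 M of X.
Step 2:
                   C          D          X          M
  I          0.01013    0.04433     0.0326      1.473
  C         0.001432   0.001432   0.001432  -0.002865
  E          0.01156    0.04576    0.03403       1.47
  solve Keq expr → x = -0.001432; check Q = 1.2010e+05
Then remove 0.007833 M of D.
Step 3:
                   C          D          X          M
  I          0.01156    0.03793    0.03403       1.47
  C         0.001348   0.001348   0.001348  -0.002696
  E          0.01291    0.03927    0.03538      1.468
  solve Keq expr → x = -0.001348; check Q = 1.2010e+05

Direction: reverse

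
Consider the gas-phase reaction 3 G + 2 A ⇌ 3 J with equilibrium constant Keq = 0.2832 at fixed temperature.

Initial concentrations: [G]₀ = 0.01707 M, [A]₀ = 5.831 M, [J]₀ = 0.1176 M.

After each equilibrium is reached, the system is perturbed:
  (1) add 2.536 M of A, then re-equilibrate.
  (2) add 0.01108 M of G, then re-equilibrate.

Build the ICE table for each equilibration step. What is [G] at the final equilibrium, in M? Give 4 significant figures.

[G]_eq = 0.03931 M

Q₀ = 9.617 vs Keq = 0.2832 ⇒ Q>K, reverse
Step 1:
                   G          A          J
  I          0.01707      5.831     0.1176
  C          0.02593    0.01729   -0.02593
  E            0.043      5.848    0.09167
  solve Keq expr → x = -0.008644; check Q = 0.2832
Then add 2.536 M of A.
Step 2:
                   G          A          J
  I            0.043      8.384    0.09167
  C        -0.006697  -0.004464   0.006697
  E          0.03631       8.38    0.09836
  solve Keq expr → x = 0.002232; check Q = 0.2832
Then add 0.01108 M of G.
Step 3:
                   G          A          J
  I          0.04739       8.38    0.09836
  C        -0.008081  -0.005387   0.008081
  E          0.03931      8.374     0.1064
  solve Keq expr → x = 0.002694; check Q = 0.2832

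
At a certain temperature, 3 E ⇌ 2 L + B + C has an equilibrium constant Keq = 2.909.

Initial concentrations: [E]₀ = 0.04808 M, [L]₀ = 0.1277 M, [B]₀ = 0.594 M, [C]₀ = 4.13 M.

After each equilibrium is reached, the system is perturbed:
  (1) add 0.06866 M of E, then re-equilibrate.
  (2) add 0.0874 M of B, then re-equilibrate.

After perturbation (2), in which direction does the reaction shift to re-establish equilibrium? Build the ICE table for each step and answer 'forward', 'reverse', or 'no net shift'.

Q₀ = 359.9 vs Keq = 2.909 ⇒ Q>K, reverse
Step 1:
                    E           L           B           C
  Initial     0.04808      0.1277       0.594        4.13
  Change      0.09768    -0.06512    -0.03256    -0.03256
  Equil        0.1458     0.06258      0.5614       4.097
  solve Keq expr → x = -0.03256; check Q = 2.909
Then add 0.06866 M of E.
Step 2:
                    E           L           B           C
  Initial      0.2144     0.06258      0.5614       4.097
  Change     -0.03397     0.02265     0.01132     0.01132
  Equil        0.1805     0.08523      0.5728       4.109
  solve Keq expr → x = 0.01132; check Q = 2.909
Then add 0.0874 M of B.
Step 3:
                    E           L           B           C
  Initial      0.1805     0.08523      0.6602       4.109
  Change     0.004313   -0.002875   -0.001438   -0.001438
  Equil        0.1848     0.08235      0.6587       4.107
  solve Keq expr → x = -0.001438; check Q = 2.909

Direction: reverse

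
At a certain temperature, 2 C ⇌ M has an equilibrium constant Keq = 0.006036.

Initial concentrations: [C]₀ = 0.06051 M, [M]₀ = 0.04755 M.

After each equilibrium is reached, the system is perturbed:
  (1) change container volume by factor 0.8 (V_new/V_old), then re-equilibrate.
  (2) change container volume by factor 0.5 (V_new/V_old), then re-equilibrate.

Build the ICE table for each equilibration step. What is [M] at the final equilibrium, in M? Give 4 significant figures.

Q₀ = 12.99 vs Keq = 0.006036 ⇒ Q>K, reverse
Step 1:
                  C         M
  Initial   0.06051   0.04755
  Change    0.09481   -0.0474
  Equil      0.1553 1.4561e-04
  solve Keq expr → x = -0.0474; check Q = 0.006036
Then change container volume by factor 0.8 (V_new/V_old).
Step 2:
                  C         M
  Initial    0.1941 1.8201e-04
  Change  -9.0583e-05 4.5291e-05
  Equil      0.1941 2.2731e-04
  solve Keq expr → x = 4.5291e-05; check Q = 0.006036
Then change container volume by factor 0.5 (V_new/V_old).
Step 3:
                  C         M
  Initial    0.3881 4.5461e-04
  Change  -9.0079e-04 4.5040e-04
  Equil      0.3872 9.0501e-04
  solve Keq expr → x = 4.5040e-04; check Q = 0.006036

[M]_eq = 9.0501e-04 M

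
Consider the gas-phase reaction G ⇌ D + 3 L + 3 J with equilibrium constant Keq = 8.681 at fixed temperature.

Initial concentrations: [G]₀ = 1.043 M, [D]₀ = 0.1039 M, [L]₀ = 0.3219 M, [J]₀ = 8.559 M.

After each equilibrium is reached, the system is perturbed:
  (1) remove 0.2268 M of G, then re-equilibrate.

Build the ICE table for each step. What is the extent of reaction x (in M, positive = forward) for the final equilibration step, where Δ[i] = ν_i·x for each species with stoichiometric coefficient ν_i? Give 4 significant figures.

Q₀ = 2.083 vs Keq = 8.681 ⇒ Q<K, forward
Step 1:
                   G          D          L          J
  I            1.043     0.1039     0.3219      8.559
  C         -0.04241    0.04241     0.1272     0.1272
  E            1.001     0.1463     0.4491      8.686
  solve Keq expr → x = 0.04241; check Q = 8.681
Then remove 0.2268 M of G.
Step 2:
                   G          D          L          J
  I           0.7738     0.1463     0.4491      8.686
  C         0.008568  -0.008568    -0.0257    -0.0257
  E           0.7824     0.1377     0.4234      8.661
  solve Keq expr → x = -0.008568; check Q = 8.681

x = -0.008568 M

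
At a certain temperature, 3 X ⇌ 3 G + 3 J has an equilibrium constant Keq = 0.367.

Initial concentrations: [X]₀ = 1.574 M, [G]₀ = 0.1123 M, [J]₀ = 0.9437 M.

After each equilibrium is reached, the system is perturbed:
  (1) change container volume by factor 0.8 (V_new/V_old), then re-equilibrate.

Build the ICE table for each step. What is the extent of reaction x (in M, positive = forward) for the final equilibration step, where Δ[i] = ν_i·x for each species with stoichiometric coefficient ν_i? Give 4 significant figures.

x = -0.02685 M

Q₀ = 3.0523e-04 vs Keq = 0.367 ⇒ Q<K, forward
Step 1:
                    X           G           J
  Initial       1.574      0.1123      0.9437
  Change      -0.4579      0.4579      0.4579
  Equil         1.116      0.5702       1.402
  solve Keq expr → x = 0.1526; check Q = 0.367
Then change container volume by factor 0.8 (V_new/V_old).
Step 2:
                    X           G           J
  Initial       1.395      0.7127       1.752
  Change      0.08055    -0.08055    -0.08055
  Equil         1.476      0.6321       1.671
  solve Keq expr → x = -0.02685; check Q = 0.367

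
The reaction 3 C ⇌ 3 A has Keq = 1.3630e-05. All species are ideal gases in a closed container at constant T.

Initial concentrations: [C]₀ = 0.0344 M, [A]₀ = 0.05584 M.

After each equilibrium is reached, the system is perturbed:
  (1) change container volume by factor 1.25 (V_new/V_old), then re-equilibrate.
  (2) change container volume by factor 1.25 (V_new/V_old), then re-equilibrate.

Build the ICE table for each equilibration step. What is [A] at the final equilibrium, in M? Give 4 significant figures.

[A]_eq = 0.001347 M

Q₀ = 4.277 vs Keq = 1.3630e-05 ⇒ Q>K, reverse
Step 1:
                   C          A
  init        0.0344    0.05584
  Δ          0.05373   -0.05373
  eq         0.08813   0.002105
  solve Keq expr → x = -0.01791; check Q = 1.3630e-05
Then change container volume by factor 1.25 (V_new/V_old).
Step 2:
                   C          A
  init       0.07051   0.001684
  Δ                0          0
  eq         0.07051   0.001684
  solve Keq expr → x = 0; check Q = 1.3630e-05
Then change container volume by factor 1.25 (V_new/V_old).
Step 3:
                   C          A
  init       0.05641   0.001347
  Δ                0          0
  eq         0.05641   0.001347
  solve Keq expr → x = 0; check Q = 1.3630e-05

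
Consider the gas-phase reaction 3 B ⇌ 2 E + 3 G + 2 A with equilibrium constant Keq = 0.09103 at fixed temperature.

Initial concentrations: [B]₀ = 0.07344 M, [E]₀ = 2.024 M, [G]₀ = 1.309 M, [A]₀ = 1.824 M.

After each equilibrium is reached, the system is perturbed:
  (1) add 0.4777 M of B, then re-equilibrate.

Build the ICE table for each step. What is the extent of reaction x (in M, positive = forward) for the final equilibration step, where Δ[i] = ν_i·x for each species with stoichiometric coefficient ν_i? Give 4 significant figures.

x = 0.03177 M

Q₀ = 7.7178e+04 vs Keq = 0.09103 ⇒ Q>K, reverse
Step 1:
                    B           E           G           A
  I           0.07344       2.024       1.309       1.824
  C            0.9693     -0.6462     -0.9693     -0.6462
  E             1.043       1.378      0.3397       1.178
  solve Keq expr → x = -0.3231; check Q = 0.09103
Then add 0.4777 M of B.
Step 2:
                    B           E           G           A
  I              1.52       1.378      0.3397       1.178
  C          -0.09531     0.06354     0.09531     0.06354
  E             1.425       1.441       0.435       1.241
  solve Keq expr → x = 0.03177; check Q = 0.09103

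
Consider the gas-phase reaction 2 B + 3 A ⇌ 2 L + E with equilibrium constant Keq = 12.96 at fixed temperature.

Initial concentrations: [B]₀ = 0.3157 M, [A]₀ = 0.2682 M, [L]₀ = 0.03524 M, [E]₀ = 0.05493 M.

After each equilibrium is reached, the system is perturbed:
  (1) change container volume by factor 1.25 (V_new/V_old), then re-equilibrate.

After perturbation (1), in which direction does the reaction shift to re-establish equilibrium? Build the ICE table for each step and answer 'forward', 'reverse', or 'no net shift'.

Direction: reverse

Q₀ = 0.03548 vs Keq = 12.96 ⇒ Q<K, forward
Step 1:
                  B         A         L         E
  Initial    0.3157    0.2682   0.03524   0.05493
  Change   -0.08993   -0.1349   0.08993   0.04496
  Equil      0.2258    0.1333    0.1252   0.09989
  solve Keq expr → x = 0.04496; check Q = 12.96
Then change container volume by factor 1.25 (V_new/V_old).
Step 2:
                  B         A         L         E
  Initial    0.1806    0.1066    0.1001   0.07992
  Change    0.00569  0.008536  -0.00569 -0.002845
  Equil      0.1863    0.1152   0.09444   0.07707
  solve Keq expr → x = -0.002845; check Q = 12.96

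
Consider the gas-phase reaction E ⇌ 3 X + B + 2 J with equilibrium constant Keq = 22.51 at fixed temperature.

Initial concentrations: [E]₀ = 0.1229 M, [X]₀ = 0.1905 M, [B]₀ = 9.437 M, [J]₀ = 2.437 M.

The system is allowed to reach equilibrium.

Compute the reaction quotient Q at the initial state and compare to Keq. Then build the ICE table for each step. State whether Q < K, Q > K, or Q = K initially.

Q₀ = 3.153 vs Keq = 22.51 ⇒ Q<K, forward
Step 1:
                  E         X         B         J
  I          0.1229    0.1905     9.437     2.437
  C        -0.04088    0.1226   0.04088   0.08176
  E         0.08202    0.3131     9.478     2.519
  solve Keq expr → x = 0.04088; check Q = 22.51

Q₀ = 3.153; Q < K (proceeds forward)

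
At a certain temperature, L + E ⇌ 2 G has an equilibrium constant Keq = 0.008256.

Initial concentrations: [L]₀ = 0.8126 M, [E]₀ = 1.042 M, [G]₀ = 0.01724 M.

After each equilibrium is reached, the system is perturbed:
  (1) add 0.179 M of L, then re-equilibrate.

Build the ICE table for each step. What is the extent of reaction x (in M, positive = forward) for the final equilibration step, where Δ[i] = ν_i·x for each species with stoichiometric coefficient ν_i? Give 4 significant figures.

x = 0.004196 M

Q₀ = 3.5102e-04 vs Keq = 0.008256 ⇒ Q<K, forward
Step 1:
                  L         E         G
  init       0.8126     1.042   0.01724
  Δ        -0.03173  -0.03173   0.06346
  eq         0.7809      1.01    0.0807
  solve Keq expr → x = 0.03173; check Q = 0.008256
Then add 0.179 M of L.
Step 2:
                  L         E         G
  init       0.9599      1.01    0.0807
  Δ       -0.004196 -0.004196  0.008392
  eq         0.9557     1.006    0.0891
  solve Keq expr → x = 0.004196; check Q = 0.008256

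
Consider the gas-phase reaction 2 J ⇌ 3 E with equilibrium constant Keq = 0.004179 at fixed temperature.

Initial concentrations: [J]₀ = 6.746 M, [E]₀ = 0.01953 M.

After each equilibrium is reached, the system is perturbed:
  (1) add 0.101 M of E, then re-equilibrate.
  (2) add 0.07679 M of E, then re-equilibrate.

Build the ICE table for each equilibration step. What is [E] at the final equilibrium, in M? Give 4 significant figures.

[E]_eq = 0.5612 M

Q₀ = 1.6369e-07 vs Keq = 0.004179 ⇒ Q<K, forward
Step 1:
                   J          E
  I            6.746    0.01953
  C          -0.3567     0.5351
  E            6.389     0.5546
  solve Keq expr → x = 0.1784; check Q = 0.004179
Then add 0.101 M of E.
Step 2:
                   J          E
  I            6.389     0.6556
  C          0.06484   -0.09725
  E            6.454     0.5584
  solve Keq expr → x = -0.03242; check Q = 0.004179
Then add 0.07679 M of E.
Step 3:
                   J          E
  I            6.454     0.6352
  C           0.0493   -0.07395
  E            6.503     0.5612
  solve Keq expr → x = -0.02465; check Q = 0.004179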